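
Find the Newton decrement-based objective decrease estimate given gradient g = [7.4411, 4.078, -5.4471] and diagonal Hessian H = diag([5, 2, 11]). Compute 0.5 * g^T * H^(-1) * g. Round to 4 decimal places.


Step 1: H is diagonal, so H^(-1) * g = [1.4882, 2.039, -0.4952].
Step 2: g^T H^(-1) g = sum_i g_i^2 / H_ii
  = (7.4411)^2/5 + (4.078)^2/2 + (-5.4471)^2/11
  = 11.074 + 8.315 + 2.6974 = 22.0864
Step 3: Objective decrease = 0.5 * g^T H^(-1) g = 11.0432


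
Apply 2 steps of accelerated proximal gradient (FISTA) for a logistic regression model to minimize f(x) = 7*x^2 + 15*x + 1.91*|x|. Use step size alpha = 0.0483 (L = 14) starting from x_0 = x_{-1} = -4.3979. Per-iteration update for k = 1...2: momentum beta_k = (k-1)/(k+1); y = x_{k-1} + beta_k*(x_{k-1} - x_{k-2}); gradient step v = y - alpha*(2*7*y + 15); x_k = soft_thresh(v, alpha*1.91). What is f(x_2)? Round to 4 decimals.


FISTA on f(x) = 7*x^2 + 15*x + 1.91*|x|
L = 14, alpha = 0.0483
Iteration 1: beta = 0.0, y = -4.3979 + 0.0*(-4.3979 + 4.3979) = -4.3979
  grad(y) = -46.5706, v = y - alpha*grad = -2.1485
  prox(v) = soft_thresh(-2.1485, 0.0923) = -2.0563
Iteration 2: beta = 0.3333, y = -2.0563 + 0.3333*(-2.0563 + 4.3979) = -1.2757
  grad(y) = -2.8605, v = y - alpha*grad = -1.1376
  prox(v) = soft_thresh(-1.1376, 0.0923) = -1.0453
f(x_2) = 7*(-1.0453)^2 + 15*(-1.0453) + 1.91*|-1.0453| = -6.0344


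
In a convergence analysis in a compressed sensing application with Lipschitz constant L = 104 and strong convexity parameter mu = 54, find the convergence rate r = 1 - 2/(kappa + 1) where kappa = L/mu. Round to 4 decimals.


Step 1: Compute the condition number.
kappa = L/mu = 104/54 = 1.9259
Step 2: Compute the convergence rate.
r = 1 - 2/(kappa + 1) = 1 - 2*mu/(L + mu) = (L - mu)/(L + mu) = 50/158 = 0.3165


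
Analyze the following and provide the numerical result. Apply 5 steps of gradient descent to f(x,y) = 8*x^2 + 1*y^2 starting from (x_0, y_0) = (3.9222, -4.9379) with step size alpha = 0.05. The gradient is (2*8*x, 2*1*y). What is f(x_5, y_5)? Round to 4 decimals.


Gradient descent on f(x,y) = 8*x^2 + 1*y^2.
Starting point: (3.9222, -4.9379), alpha = 0.05
Step 1: grad_x = 2*8*3.9222 = 62.7552, grad_y = 2*1*-4.9379 = -9.8758
  x_1 = 3.9222 - 0.05*62.7552 = 0.7844
  y_1 = -4.9379 - 0.05*-9.8758 = -4.4441
Step 2: grad_x = 2*8*0.7844 = 12.551, grad_y = 2*1*-4.4441 = -8.8882
  x_2 = 0.7844 - 0.05*12.551 = 0.1569
  y_2 = -4.4441 - 0.05*-8.8882 = -3.9997
Step 3: grad_x = 2*8*0.1569 = 2.5102, grad_y = 2*1*-3.9997 = -7.9994
  x_3 = 0.1569 - 0.05*2.5102 = 0.0314
  y_3 = -3.9997 - 0.05*-7.9994 = -3.5997
Step 4: grad_x = 2*8*0.0314 = 0.502, grad_y = 2*1*-3.5997 = -7.1995
  x_4 = 0.0314 - 0.05*0.502 = 0.0063
  y_4 = -3.5997 - 0.05*-7.1995 = -3.2398
Step 5: grad_x = 2*8*0.0063 = 0.1004, grad_y = 2*1*-3.2398 = -6.4795
  x_5 = 0.0063 - 0.05*0.1004 = 0.0013
  y_5 = -3.2398 - 0.05*-6.4795 = -2.9158
f(0.0013, -2.9158) = 8*0.0013^2 + 1*(-2.9158)^2 = 8.5018


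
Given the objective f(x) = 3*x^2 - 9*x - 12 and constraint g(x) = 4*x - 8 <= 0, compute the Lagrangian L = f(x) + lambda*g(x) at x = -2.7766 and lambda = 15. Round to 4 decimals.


Step 1: Evaluate f(x).
f(-2.7766) = 3*(-2.7766)^2 - 9*(-2.7766) - 12 = 36.1179
Step 2: Evaluate g(x).
g(-2.7766) = 4*-2.7766 - 8 = -19.1064
Step 3: Compute Lagrangian.
L = 36.1179 + 15*-19.1064 = -250.4781


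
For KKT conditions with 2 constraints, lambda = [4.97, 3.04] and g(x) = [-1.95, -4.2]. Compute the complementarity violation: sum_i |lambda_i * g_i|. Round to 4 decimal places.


KKT complementary slackness check:
lambda_1 * g_1 = 4.97 * -1.95 = -9.6915
lambda_2 * g_2 = 3.04 * -4.2 = -12.768
Total violation = 9.6915 + 12.768 = 22.4595


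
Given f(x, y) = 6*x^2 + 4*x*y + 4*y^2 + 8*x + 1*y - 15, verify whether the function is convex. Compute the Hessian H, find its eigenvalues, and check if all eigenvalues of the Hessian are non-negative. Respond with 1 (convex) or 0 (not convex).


The Hessian of f(x,y) = 6*x^2 + 4*x*y + 4*y^2 + 8*x + 1*y - 15 is:
H = [[12, 4], [4, 8]]
Trace = 12 + 8 = 20
Determinant = 12*8 - (4)^2 = 80
Discriminant = (20)^2 - 4*80 = 80.0
Eigenvalues: lambda_1 = 5.5279, lambda_2 = 14.4721
The function is convex.

1


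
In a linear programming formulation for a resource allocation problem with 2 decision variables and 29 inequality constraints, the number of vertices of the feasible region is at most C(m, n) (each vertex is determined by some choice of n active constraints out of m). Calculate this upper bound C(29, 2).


Each vertex corresponds to some choice of n active constraints out of m, so the number of vertices is at most C(m, n) = m! / (n!(m-n)!).
m = 29, n = 2
Numerator: 29 * 28
Denominator: 2! = 2
C(29, 2) = 406


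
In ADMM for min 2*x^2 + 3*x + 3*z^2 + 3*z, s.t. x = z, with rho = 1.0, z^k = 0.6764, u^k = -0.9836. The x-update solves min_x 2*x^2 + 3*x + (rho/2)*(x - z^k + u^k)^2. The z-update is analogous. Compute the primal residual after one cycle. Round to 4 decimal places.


ADMM iteration with rho = 1.0, z^k = 0.6764, u^k = -0.9836
Step 1: x-update.
Minimize 2*x^2 + 3*x + (1.0/2)*(x - 0.6764 - 0.9836)^2
FOC: (2*2 + 1.0)*x = -3 + 1.0*(0.6764 + 0.9836)
x^{k+1} = -0.268
Step 2: z-update.
Minimize 3*z^2 + 3*z + (1.0/2)*(-0.268 - z - 0.9836)^2
FOC: (2*3 + 1.0)*z = -3 + 1.0*(-0.268 - 0.9836)
z^{k+1} = -0.6074
Step 3: u-update.
u^{k+1} = -0.9836 - 0.268 + 0.6074 = -0.6442
Step 4: Primal residual = |-0.268 + 0.6074| = 0.3394


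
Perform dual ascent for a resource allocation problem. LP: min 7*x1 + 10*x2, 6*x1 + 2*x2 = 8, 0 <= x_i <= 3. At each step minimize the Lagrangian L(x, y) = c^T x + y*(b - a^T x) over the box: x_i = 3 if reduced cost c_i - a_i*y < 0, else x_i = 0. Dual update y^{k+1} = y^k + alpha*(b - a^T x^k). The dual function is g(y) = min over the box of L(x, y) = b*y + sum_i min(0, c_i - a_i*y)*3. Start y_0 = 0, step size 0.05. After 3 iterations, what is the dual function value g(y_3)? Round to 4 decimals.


Dual ascent for LP: min 7*x1 + 10*x2, 6*x1 + 2*x2 = 8, 0 <= x_i <= 3
Step 1: y^k = 0.0, reduced costs: (7.0, 10.0)
  x^k = (0.0, 0.0), subgradient = b - a^T x = 8.0
  y^{k+1} = 0.0 + 0.05*8.0 = 0.4
Step 2: y^k = 0.4, reduced costs: (4.6, 9.2)
  x^k = (0.0, 0.0), subgradient = b - a^T x = 8.0
  y^{k+1} = 0.4 + 0.05*8.0 = 0.8
Step 3: y^k = 0.8, reduced costs: (2.2, 8.4)
  x^k = (0.0, 0.0), subgradient = b - a^T x = 8.0
  y^{k+1} = 0.8 + 0.05*8.0 = 1.2
Dual objective at y_3 = 1.2: reduced costs (-0.2, 7.6), box minimizer x = (3.0, 0.0)
g(y_3) = b*y + (c1 - a1*y)*x1 + (c2 - a2*y)*x2 = 8*1.2 + (-0.2)*3.0 + 7.6*0.0 = 9.6 - 0.6 + 0.0 = 9.0


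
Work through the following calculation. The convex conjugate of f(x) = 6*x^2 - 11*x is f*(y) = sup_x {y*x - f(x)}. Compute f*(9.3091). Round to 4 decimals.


f*(y) = sup_x {y*x - a*x^2 - b*x} = sup_x {(y-b)*x - a*x^2}
FOC: (y - b) - 2a*x = 0 => x* = (y - b)/(2a)
x* = (9.3091 + 11)/(2*6) = 1.6924
f*(9.3091) = (y-b)^2/(4a) = (9.3091 + 11)^2/(4*6)
= 412.4595/24 = 17.1858


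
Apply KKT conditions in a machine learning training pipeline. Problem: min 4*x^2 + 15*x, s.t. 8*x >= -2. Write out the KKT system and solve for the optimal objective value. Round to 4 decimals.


Step 1: Try lambda = 0 (constraint inactive).
x_unc = -15/(2*4) = -1.875
Check: 8*-1.875 = -15.0 < -2 -- violated!
Step 2: Constraint must be active: 8*x = -2
x* = -2/8 = -0.25
lambda = (2*4*(-0.25) + 15)/8 = 1.625
Step 3: Compute optimal value.
f(x*) = 4*(-0.25)^2 + 15*(-0.25) = -3.5


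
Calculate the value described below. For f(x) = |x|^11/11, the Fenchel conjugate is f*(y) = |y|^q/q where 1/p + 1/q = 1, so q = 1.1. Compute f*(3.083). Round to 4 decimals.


The conjugate exponent q satisfies 1/p + 1/q = 1.
p = 11, so q = 11/(11 - 1) = 1.1
|y|^q = 3.083^1.1 = 3.4504
f*(3.083) = 3.4504 / 1.1 = 3.1367


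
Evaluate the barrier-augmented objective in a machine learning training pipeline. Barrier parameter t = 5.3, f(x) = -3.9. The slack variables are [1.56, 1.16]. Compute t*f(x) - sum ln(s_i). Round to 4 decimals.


Step 1: Compute log-barrier.
ln values: [0.4447, 0.1484]
phi = -(0.4447 + 0.1484) = -0.5931
Step 2: Compute augmented objective.
t*f(x) = 5.3*-3.9 = -20.67
Total = -20.67 - 0.5931 = -21.2631


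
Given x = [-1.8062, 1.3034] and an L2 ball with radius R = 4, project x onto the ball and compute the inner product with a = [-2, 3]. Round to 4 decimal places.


Step 1: Compute ||x|| (intermediates to 6 decimals).
||x|| = sqrt((-1.8062)^2 + 1.3034^2) = 2.227377
Step 2: Project.
Since ||x|| <= R, proj = x (no scaling needed).
proj(x) = [-1.8062, 1.3034]
Step 3: Dot product.
a^T * proj(x) = -2*(-1.8062) + 3*1.3034 = 7.5226


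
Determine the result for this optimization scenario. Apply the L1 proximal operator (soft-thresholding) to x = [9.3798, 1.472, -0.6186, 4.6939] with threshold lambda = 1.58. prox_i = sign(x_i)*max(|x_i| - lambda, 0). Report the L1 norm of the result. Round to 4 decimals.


Soft-thresholding with lambda = 1.58:
prox(9.3798) = sign(9.3798)*max(|9.3798| - 1.58, 0) = 7.7998
prox(1.472) = sign(1.472)*max(|1.472| - 1.58, 0) = 0.0
prox(-0.6186) = sign(-0.6186)*max(|-0.6186| - 1.58, 0) = 0.0
prox(4.6939) = sign(4.6939)*max(|4.6939| - 1.58, 0) = 3.1139
prox(x) = [7.7998, 0.0, 0.0, 3.1139]
||prox(x)||_1 = 7.7998 + 0.0 + 0.0 + 3.1139 = 10.9137


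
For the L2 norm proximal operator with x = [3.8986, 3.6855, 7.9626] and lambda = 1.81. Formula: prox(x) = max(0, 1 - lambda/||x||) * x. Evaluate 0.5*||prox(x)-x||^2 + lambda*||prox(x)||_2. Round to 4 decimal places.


Step 1: Compute ||x||.
||x|| = 9.6013
Step 2: Compute scaling factor.
scale = max(0, 1 - 1.81/9.6013) = 0.8115
Step 3: prox(x) = [3.1637, 2.9907, 6.4615]
||prox(x)|| = 7.7913
Step 4: Proximal objective.
0.5*||prox-x||^2 = 1.6381
lambda*||prox|| = 14.1023
Total = 15.7403


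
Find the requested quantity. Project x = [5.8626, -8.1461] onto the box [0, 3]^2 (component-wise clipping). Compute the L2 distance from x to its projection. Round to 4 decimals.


Project each component onto [0, 3].
clip(5.8626) = 3.0, clip(-8.1461) = 0.0
Projection = [3.0, 0.0]
Squared diffs: [8.1945, 66.3589]
Distance = sqrt(74.5534) = 8.6344


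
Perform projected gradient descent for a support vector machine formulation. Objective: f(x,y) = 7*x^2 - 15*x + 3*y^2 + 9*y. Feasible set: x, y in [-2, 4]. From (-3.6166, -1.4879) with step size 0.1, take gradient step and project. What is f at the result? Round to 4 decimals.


Step 1: Compute gradient at (-3.6166, -1.4879).
grad_x = 2*7*-3.6166 - 15 = -65.6324
grad_y = 2*3*-1.4879 + 9 = 0.0726
Step 2: Gradient step.
x_raw = -3.6166 - 0.1*-65.6324 = 2.9466
y_raw = -1.4879 - 0.1*0.0726 = -1.4952
Step 3: Project onto [-2, 4].
x_proj = clip(2.9466) = 2.9466
y_proj = clip(-1.4952) = -1.4952
Step 4: Evaluate f.
f(2.9466, -1.4952) = 9.8293


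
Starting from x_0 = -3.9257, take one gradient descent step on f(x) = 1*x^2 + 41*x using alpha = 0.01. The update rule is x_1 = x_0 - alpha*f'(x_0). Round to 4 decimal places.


We compute the gradient at x_0 and apply the update.
f'(x) = 2*x + 41
f'(-3.9257) = 2*-3.9257 + 41 = 33.1486
x_1 = -3.9257 - 0.01*33.1486 = -4.2572


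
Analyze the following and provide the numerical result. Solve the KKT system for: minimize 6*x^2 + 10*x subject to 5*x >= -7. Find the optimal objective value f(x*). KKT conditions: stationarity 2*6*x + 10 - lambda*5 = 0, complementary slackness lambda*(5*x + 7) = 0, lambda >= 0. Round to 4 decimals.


Step 1: Try lambda = 0 (constraint inactive).
Stationarity: 2*6*x + 10 = 0
x* = -10/(2*6) = -5/6 = -0.8333 (rounded; the exact value -5/6 is used below)
Check constraint: 5*-0.8333 = -4.1665 >= -7 -- satisfied.
Step 2: Compute optimal value.
f(x*) = 6*(-5/6)^2 + 10*(-5/6) = -4.1667


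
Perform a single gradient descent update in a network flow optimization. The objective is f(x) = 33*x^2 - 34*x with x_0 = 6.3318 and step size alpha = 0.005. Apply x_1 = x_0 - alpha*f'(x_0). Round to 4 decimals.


We compute the gradient at x_0 and apply the update.
f'(x) = 66*x - 34
f'(6.3318) = 66*6.3318 - 34 = 383.8988
x_1 = 6.3318 - 0.005*383.8988 = 4.4123


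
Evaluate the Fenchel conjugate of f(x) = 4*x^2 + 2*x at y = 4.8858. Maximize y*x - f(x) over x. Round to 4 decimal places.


f*(y) = sup_x {y*x - a*x^2 - b*x} = sup_x {(y-b)*x - a*x^2}
FOC: (y - b) - 2a*x = 0 => x* = (y - b)/(2a)
x* = (4.8858 - 2)/(2*4) = 0.3607
f*(4.8858) = (y-b)^2/(4a) = (4.8858 - 2)^2/(4*4)
= 8.3278/16 = 0.5205


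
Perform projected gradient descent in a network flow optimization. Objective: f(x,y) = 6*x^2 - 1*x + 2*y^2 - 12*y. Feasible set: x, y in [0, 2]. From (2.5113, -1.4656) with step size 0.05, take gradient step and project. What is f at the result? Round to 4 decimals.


Step 1: Compute gradient at (2.5113, -1.4656).
grad_x = 2*6*2.5113 - 1 = 29.1356
grad_y = 2*2*-1.4656 - 12 = -17.8624
Step 2: Gradient step.
x_raw = 2.5113 - 0.05*29.1356 = 1.0545
y_raw = -1.4656 - 0.05*-17.8624 = -0.5725
Step 3: Project onto [0, 2].
x_proj = clip(1.0545) = 1.0545
y_proj = clip(-0.5725) = 0.0
Step 4: Evaluate f.
f(1.0545, 0.0) = 5.6176


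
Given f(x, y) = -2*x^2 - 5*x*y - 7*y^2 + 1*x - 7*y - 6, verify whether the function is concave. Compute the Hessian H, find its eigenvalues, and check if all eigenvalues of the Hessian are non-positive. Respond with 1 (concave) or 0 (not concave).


The Hessian of f(x,y) = -2*x^2 - 5*x*y - 7*y^2 + 1*x - 7*y - 6 is:
H = [[-4, -5], [-5, -14]]
Trace = -4 - 14 = -18
Determinant = -4*-14 - (-5)^2 = 31
Discriminant = (-18)^2 - 4*31 = 200.0
Eigenvalues: lambda_1 = -16.0711, lambda_2 = -1.9289
The function is concave.

1


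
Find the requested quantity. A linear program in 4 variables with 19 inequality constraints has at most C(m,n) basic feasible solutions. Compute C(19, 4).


Each vertex corresponds to some choice of n active constraints out of m, so the number of vertices is at most C(m, n) = m! / (n!(m-n)!).
m = 19, n = 4
Numerator: 19 * 18 * 17 * 16
Denominator: 4! = 24
C(19, 4) = 3876


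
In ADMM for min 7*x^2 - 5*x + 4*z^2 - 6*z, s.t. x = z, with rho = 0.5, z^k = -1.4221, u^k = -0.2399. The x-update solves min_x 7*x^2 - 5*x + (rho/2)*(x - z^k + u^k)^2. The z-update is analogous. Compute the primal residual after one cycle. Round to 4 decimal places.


ADMM iteration with rho = 0.5, z^k = -1.4221, u^k = -0.2399
Step 1: x-update.
Minimize 7*x^2 - 5*x + (0.5/2)*(x + 1.4221 - 0.2399)^2
FOC: (2*7 + 0.5)*x = 5 + 0.5*(-1.4221 + 0.2399)
x^{k+1} = 0.3041
Step 2: z-update.
Minimize 4*z^2 - 6*z + (0.5/2)*(0.3041 - z - 0.2399)^2
FOC: (2*4 + 0.5)*z = 6 + 0.5*(0.3041 - 0.2399)
z^{k+1} = 0.7097
Step 3: u-update.
u^{k+1} = -0.2399 + 0.3041 - 0.7097 = -0.6455
Step 4: Primal residual = |0.3041 - 0.7097| = 0.4056


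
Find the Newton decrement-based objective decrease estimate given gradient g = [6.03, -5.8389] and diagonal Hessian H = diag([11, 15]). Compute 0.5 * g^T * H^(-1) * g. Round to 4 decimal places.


Step 1: H is diagonal, so H^(-1) * g = [0.5482, -0.3893].
Step 2: g^T H^(-1) g = sum_i g_i^2 / H_ii
  = (6.03)^2/11 + (-5.8389)^2/15
  = 3.3055 + 2.2729 = 5.5784
Step 3: Objective decrease = 0.5 * g^T H^(-1) g = 2.7892


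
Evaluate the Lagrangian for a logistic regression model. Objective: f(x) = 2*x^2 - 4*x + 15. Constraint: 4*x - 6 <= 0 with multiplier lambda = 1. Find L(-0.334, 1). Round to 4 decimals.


Step 1: Evaluate f(x).
f(-0.334) = 2*(-0.334)^2 - 4*(-0.334) + 15 = 16.5591
Step 2: Evaluate g(x).
g(-0.334) = 4*-0.334 - 6 = -7.336
Step 3: Compute Lagrangian.
L = 16.5591 + 1*-7.336 = 9.2231


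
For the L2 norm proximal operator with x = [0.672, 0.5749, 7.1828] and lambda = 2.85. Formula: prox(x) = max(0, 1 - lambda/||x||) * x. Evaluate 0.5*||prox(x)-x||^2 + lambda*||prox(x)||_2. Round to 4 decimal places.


Step 1: Compute ||x||.
||x|| = 7.237
Step 2: Compute scaling factor.
scale = max(0, 1 - 2.85/7.237) = 0.6062
Step 3: prox(x) = [0.4074, 0.3485, 4.3542]
||prox(x)|| = 4.387
Step 4: Proximal objective.
0.5*||prox-x||^2 = 4.0613
lambda*||prox|| = 12.503
Total = 16.5643


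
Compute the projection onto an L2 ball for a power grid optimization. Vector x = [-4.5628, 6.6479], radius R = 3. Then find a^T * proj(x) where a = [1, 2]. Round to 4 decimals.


Step 1: Compute ||x|| (intermediates to 6 decimals).
||x|| = sqrt((-4.5628)^2 + 6.6479^2) = 8.063108
Step 2: Project.
Since ||x|| > R, scale = R/||x|| = 3/8.063108 = 0.372065, proj(x) = scale * x
proj(x) = [-1.697658, 2.473451]
Step 3: Dot product.
a^T * proj(x) = 1*(-1.697658) + 2*2.473451 = 3.2492


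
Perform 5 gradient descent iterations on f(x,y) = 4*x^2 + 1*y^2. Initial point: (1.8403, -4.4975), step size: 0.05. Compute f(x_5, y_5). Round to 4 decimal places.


Gradient descent on f(x,y) = 4*x^2 + 1*y^2.
Starting point: (1.8403, -4.4975), alpha = 0.05
Step 1: grad_x = 2*4*1.8403 = 14.7224, grad_y = 2*1*-4.4975 = -8.995
  x_1 = 1.8403 - 0.05*14.7224 = 1.1042
  y_1 = -4.4975 - 0.05*-8.995 = -4.0478
Step 2: grad_x = 2*4*1.1042 = 8.8334, grad_y = 2*1*-4.0478 = -8.0955
  x_2 = 1.1042 - 0.05*8.8334 = 0.6625
  y_2 = -4.0478 - 0.05*-8.0955 = -3.643
Step 3: grad_x = 2*4*0.6625 = 5.3001, grad_y = 2*1*-3.643 = -7.286
  x_3 = 0.6625 - 0.05*5.3001 = 0.3975
  y_3 = -3.643 - 0.05*-7.286 = -3.2787
Step 4: grad_x = 2*4*0.3975 = 3.18, grad_y = 2*1*-3.2787 = -6.5574
  x_4 = 0.3975 - 0.05*3.18 = 0.2385
  y_4 = -3.2787 - 0.05*-6.5574 = -2.9508
Step 5: grad_x = 2*4*0.2385 = 1.908, grad_y = 2*1*-2.9508 = -5.9016
  x_5 = 0.2385 - 0.05*1.908 = 0.1431
  y_5 = -2.9508 - 0.05*-5.9016 = -2.6557
f(0.1431, -2.6557) = 4*0.1431^2 + 1*(-2.6557)^2 = 7.1348


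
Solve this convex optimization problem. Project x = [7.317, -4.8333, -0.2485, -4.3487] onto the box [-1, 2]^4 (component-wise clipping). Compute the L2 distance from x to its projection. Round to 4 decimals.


Project each component onto [-1, 2].
clip(7.317) = 2.0, clip(-4.8333) = -1.0, clip(-0.2485) = -0.2485, clip(-4.3487) = -1.0
Projection = [2.0, -1.0, -0.2485, -1.0]
Squared diffs: [28.2705, 14.6942, 0.0, 11.2138]
Distance = sqrt(54.1785) = 7.3606


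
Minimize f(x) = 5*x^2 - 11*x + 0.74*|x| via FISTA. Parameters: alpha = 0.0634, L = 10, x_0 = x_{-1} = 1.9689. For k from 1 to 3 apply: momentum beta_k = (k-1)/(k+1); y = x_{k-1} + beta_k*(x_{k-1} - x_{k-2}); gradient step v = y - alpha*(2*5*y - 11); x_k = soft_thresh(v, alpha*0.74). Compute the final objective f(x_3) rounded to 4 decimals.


FISTA on f(x) = 5*x^2 - 11*x + 0.74*|x|
L = 10, alpha = 0.0634
Iteration 1: beta = 0.0, y = 1.9689 + 0.0*(1.9689 - 1.9689) = 1.9689
  grad(y) = 8.689, v = y - alpha*grad = 1.418
  prox(v) = soft_thresh(1.418, 0.0469) = 1.3711
Iteration 2: beta = 0.3333, y = 1.3711 + 0.3333*(1.3711 - 1.9689) = 1.1718
  grad(y) = 0.7184, v = y - alpha*grad = 1.1263
  prox(v) = soft_thresh(1.1263, 0.0469) = 1.0794
Iteration 3: beta = 0.5, y = 1.0794 + 0.5*(1.0794 - 1.3711) = 0.9335
  grad(y) = -1.6649, v = y - alpha*grad = 1.0391
  prox(v) = soft_thresh(1.0391, 0.0469) = 0.9921
f(x_3) = 5*0.9921^2 - 11*0.9921 + 0.74*|0.9921| = -5.2577


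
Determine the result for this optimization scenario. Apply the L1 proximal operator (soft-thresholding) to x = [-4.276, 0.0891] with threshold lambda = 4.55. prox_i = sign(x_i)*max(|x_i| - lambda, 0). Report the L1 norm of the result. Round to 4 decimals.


Soft-thresholding with lambda = 4.55:
prox(-4.276) = sign(-4.276)*max(|-4.276| - 4.55, 0) = 0.0
prox(0.0891) = sign(0.0891)*max(|0.0891| - 4.55, 0) = 0.0
prox(x) = [0.0, 0.0]
||prox(x)||_1 = 0.0 + 0.0 = 0.0


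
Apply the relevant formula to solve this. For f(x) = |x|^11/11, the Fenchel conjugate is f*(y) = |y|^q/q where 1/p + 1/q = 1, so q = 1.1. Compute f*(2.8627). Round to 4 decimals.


The conjugate exponent q satisfies 1/p + 1/q = 1.
p = 11, so q = 11/(11 - 1) = 1.1
|y|^q = 2.8627^1.1 = 3.1802
f*(2.8627) = 3.1802 / 1.1 = 2.8911


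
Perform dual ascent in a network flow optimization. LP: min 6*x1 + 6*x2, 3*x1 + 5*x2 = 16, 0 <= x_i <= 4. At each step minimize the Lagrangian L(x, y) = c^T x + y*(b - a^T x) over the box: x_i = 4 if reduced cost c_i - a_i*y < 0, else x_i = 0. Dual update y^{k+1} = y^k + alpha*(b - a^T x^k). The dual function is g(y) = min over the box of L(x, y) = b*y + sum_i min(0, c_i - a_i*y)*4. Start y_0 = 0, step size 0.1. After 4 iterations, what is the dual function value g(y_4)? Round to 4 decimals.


Dual ascent for LP: min 6*x1 + 6*x2, 3*x1 + 5*x2 = 16, 0 <= x_i <= 4
Step 1: y^k = 0.0, reduced costs: (6.0, 6.0)
  x^k = (0.0, 0.0), subgradient = b - a^T x = 16.0
  y^{k+1} = 0.0 + 0.1*16.0 = 1.6
Step 2: y^k = 1.6, reduced costs: (1.2, -2.0)
  x^k = (0.0, 4.0), subgradient = b - a^T x = -4.0
  y^{k+1} = 1.6 + 0.1*-4.0 = 1.2
Step 3: y^k = 1.2, reduced costs: (2.4, 0.0)
  x^k = (0.0, 0.0), subgradient = b - a^T x = 16.0
  y^{k+1} = 1.2 + 0.1*16.0 = 2.8
Step 4: y^k = 2.8, reduced costs: (-2.4, -8.0)
  x^k = (4.0, 4.0), subgradient = b - a^T x = -16.0
  y^{k+1} = 2.8 + 0.1*-16.0 = 1.2
Dual objective at y_4 = 1.2: reduced costs (2.4, 0.0), box minimizer x = (0.0, 0.0)
g(y_4) = b*y + (c1 - a1*y)*x1 + (c2 - a2*y)*x2 = 16*1.2 + 2.4*0.0 + 0.0*0.0 = 19.2 + 0.0 + 0.0 = 19.2


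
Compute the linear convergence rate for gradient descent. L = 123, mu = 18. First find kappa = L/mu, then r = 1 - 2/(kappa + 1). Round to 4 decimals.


Step 1: Compute the condition number.
kappa = L/mu = 123/18 = 6.8333
Step 2: Compute the convergence rate.
r = 1 - 2/(kappa + 1) = 1 - 2*mu/(L + mu) = (L - mu)/(L + mu) = 105/141 = 0.7447


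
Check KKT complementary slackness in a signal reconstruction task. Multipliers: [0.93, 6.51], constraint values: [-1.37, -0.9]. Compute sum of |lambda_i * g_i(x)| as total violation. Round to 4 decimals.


KKT complementary slackness check:
lambda_1 * g_1 = 0.93 * -1.37 = -1.2741
lambda_2 * g_2 = 6.51 * -0.9 = -5.859
Total violation = 1.2741 + 5.859 = 7.1331


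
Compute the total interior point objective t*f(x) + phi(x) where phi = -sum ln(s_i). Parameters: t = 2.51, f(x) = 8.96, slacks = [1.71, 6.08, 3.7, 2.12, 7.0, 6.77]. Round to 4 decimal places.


Step 1: Compute log-barrier.
ln values: [0.5365, 1.805, 1.3083, 0.7514, 1.9459, 1.9125]
phi = -(0.5365 + 1.805 + 1.3083 + 0.7514 + 1.9459 + 1.9125) = -8.2597
Step 2: Compute augmented objective.
t*f(x) = 2.51*8.96 = 22.4896
Total = 22.4896 - 8.2597 = 14.2299


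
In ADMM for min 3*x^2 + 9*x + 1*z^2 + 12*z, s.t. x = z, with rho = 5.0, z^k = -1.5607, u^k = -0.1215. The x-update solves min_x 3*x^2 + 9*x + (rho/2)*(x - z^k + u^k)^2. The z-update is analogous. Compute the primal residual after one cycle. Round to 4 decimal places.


ADMM iteration with rho = 5.0, z^k = -1.5607, u^k = -0.1215
Step 1: x-update.
Minimize 3*x^2 + 9*x + (5.0/2)*(x + 1.5607 - 0.1215)^2
FOC: (2*3 + 5.0)*x = -9 + 5.0*(-1.5607 + 0.1215)
x^{k+1} = -1.4724
Step 2: z-update.
Minimize 1*z^2 + 12*z + (5.0/2)*(-1.4724 - z - 0.1215)^2
FOC: (2*1 + 5.0)*z = -12 + 5.0*(-1.4724 - 0.1215)
z^{k+1} = -2.8528
Step 3: u-update.
u^{k+1} = -0.1215 - 1.4724 + 2.8528 = 1.2589
Step 4: Primal residual = |-1.4724 + 2.8528| = 1.3804


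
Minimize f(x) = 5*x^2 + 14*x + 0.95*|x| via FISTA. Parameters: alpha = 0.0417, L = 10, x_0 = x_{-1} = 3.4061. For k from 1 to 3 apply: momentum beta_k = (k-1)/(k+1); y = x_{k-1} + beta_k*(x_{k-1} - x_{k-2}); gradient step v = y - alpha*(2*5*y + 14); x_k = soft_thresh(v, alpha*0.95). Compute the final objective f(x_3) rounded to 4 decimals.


FISTA on f(x) = 5*x^2 + 14*x + 0.95*|x|
L = 10, alpha = 0.0417
Iteration 1: beta = 0.0, y = 3.4061 + 0.0*(3.4061 - 3.4061) = 3.4061
  grad(y) = 48.061, v = y - alpha*grad = 1.402
  prox(v) = soft_thresh(1.402, 0.0396) = 1.3623
Iteration 2: beta = 0.3333, y = 1.3623 + 0.3333*(1.3623 - 3.4061) = 0.6811
  grad(y) = 20.8109, v = y - alpha*grad = -0.1867
  prox(v) = soft_thresh(-0.1867, 0.0396) = -0.1471
Iteration 3: beta = 0.5, y = -0.1471 + 0.5*(-0.1471 - 1.3623) = -0.9018
  grad(y) = 4.9816, v = y - alpha*grad = -1.1096
  prox(v) = soft_thresh(-1.1096, 0.0396) = -1.07
f(x_3) = 5*(-1.07)^2 + 14*(-1.07) + 0.95*|-1.07| = -8.2389


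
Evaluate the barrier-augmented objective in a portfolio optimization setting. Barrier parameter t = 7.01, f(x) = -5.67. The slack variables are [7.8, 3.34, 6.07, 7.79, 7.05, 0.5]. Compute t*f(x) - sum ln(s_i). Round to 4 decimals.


Step 1: Compute log-barrier.
ln values: [2.0541, 1.206, 1.8034, 2.0528, 1.953, -0.6931]
phi = -(2.0541 + 1.206 + 1.8034 + 2.0528 + 1.953 - 0.6931) = -8.3762
Step 2: Compute augmented objective.
t*f(x) = 7.01*-5.67 = -39.7467
Total = -39.7467 - 8.3762 = -48.1229


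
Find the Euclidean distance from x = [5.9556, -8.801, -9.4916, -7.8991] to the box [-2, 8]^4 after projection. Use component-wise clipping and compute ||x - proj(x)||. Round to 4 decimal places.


Project each component onto [-2, 8].
clip(5.9556) = 5.9556, clip(-8.801) = -2.0, clip(-9.4916) = -2.0, clip(-7.8991) = -2.0
Projection = [5.9556, -2.0, -2.0, -2.0]
Squared diffs: [0.0, 46.2536, 56.1241, 34.7994]
Distance = sqrt(137.1771) = 11.7123


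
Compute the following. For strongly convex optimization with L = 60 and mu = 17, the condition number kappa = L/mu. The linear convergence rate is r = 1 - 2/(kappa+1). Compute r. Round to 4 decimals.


Step 1: Compute the condition number.
kappa = L/mu = 60/17 = 3.5294
Step 2: Compute the convergence rate.
r = 1 - 2/(kappa + 1) = 1 - 2*mu/(L + mu) = (L - mu)/(L + mu) = 43/77 = 0.5584


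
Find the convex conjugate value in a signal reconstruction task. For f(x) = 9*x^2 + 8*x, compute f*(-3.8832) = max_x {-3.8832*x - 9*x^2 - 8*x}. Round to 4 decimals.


f*(y) = sup_x {y*x - a*x^2 - b*x} = sup_x {(y-b)*x - a*x^2}
FOC: (y - b) - 2a*x = 0 => x* = (y - b)/(2a)
x* = (-3.8832 - 8)/(2*9) = -0.6602
f*(-3.8832) = (y-b)^2/(4a) = (-3.8832 - 8)^2/(4*9)
= 141.2104/36 = 3.9225


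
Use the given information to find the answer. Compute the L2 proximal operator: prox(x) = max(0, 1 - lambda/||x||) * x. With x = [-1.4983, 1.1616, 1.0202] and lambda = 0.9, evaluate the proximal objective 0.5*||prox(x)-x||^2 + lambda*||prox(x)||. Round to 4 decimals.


Step 1: Compute ||x||.
||x|| = 2.1529
Step 2: Compute scaling factor.
scale = max(0, 1 - 0.9/2.1529) = 0.582
Step 3: prox(x) = [-0.872, 0.676, 0.5937]
||prox(x)|| = 1.2529
Step 4: Proximal objective.
0.5*||prox-x||^2 = 0.405
lambda*||prox|| = 1.1276
Total = 1.5326


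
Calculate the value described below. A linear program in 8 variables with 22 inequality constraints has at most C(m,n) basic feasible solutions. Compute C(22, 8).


Each vertex corresponds to some choice of n active constraints out of m, so the number of vertices is at most C(m, n) = m! / (n!(m-n)!).
m = 22, n = 8
Numerator: 22 * 21 * 20 * 19 * 18 * 17 * 16 * 15
Denominator: 8! = 40320
C(22, 8) = 319770


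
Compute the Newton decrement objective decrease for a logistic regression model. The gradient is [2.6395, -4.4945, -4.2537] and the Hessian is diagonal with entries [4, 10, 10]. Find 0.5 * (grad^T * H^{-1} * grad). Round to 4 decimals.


Step 1: H is diagonal, so H^(-1) * g = [0.6599, -0.4495, -0.4254].
Step 2: g^T H^(-1) g = sum_i g_i^2 / H_ii
  = (2.6395)^2/4 + (-4.4945)^2/10 + (-4.2537)^2/10
  = 1.7417 + 2.0201 + 1.8094 = 5.5712
Step 3: Objective decrease = 0.5 * g^T H^(-1) g = 2.7856


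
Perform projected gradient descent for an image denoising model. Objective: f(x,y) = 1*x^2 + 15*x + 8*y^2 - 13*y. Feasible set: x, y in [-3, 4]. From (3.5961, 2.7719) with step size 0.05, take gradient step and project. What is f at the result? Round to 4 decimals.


Step 1: Compute gradient at (3.5961, 2.7719).
grad_x = 2*1*3.5961 + 15 = 22.1922
grad_y = 2*8*2.7719 - 13 = 31.3504
Step 2: Gradient step.
x_raw = 3.5961 - 0.05*22.1922 = 2.4865
y_raw = 2.7719 - 0.05*31.3504 = 1.2044
Step 3: Project onto [-3, 4].
x_proj = clip(2.4865) = 2.4865
y_proj = clip(1.2044) = 1.2044
Step 4: Evaluate f.
f(2.4865, 1.2044) = 39.4273


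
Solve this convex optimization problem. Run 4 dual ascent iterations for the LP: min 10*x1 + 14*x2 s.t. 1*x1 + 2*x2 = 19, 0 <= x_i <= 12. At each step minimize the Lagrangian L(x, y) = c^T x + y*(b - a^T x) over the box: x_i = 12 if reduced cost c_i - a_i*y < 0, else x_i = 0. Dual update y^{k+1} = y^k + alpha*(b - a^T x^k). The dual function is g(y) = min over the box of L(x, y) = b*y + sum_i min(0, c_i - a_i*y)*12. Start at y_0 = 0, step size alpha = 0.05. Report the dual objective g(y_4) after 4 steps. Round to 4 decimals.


Dual ascent for LP: min 10*x1 + 14*x2, 1*x1 + 2*x2 = 19, 0 <= x_i <= 12
Step 1: y^k = 0.0, reduced costs: (10.0, 14.0)
  x^k = (0.0, 0.0), subgradient = b - a^T x = 19.0
  y^{k+1} = 0.0 + 0.05*19.0 = 0.95
Step 2: y^k = 0.95, reduced costs: (9.05, 12.1)
  x^k = (0.0, 0.0), subgradient = b - a^T x = 19.0
  y^{k+1} = 0.95 + 0.05*19.0 = 1.9
Step 3: y^k = 1.9, reduced costs: (8.1, 10.2)
  x^k = (0.0, 0.0), subgradient = b - a^T x = 19.0
  y^{k+1} = 1.9 + 0.05*19.0 = 2.85
Step 4: y^k = 2.85, reduced costs: (7.15, 8.3)
  x^k = (0.0, 0.0), subgradient = b - a^T x = 19.0
  y^{k+1} = 2.85 + 0.05*19.0 = 3.8
Dual objective at y_4 = 3.8: reduced costs (6.2, 6.4), box minimizer x = (0.0, 0.0)
g(y_4) = b*y + (c1 - a1*y)*x1 + (c2 - a2*y)*x2 = 19*3.8 + 6.2*0.0 + 6.4*0.0 = 72.2 + 0.0 + 0.0 = 72.2


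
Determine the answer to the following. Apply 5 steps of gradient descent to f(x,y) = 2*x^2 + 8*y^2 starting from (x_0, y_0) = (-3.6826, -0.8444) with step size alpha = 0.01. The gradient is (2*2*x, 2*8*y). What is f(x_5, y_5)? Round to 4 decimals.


Gradient descent on f(x,y) = 2*x^2 + 8*y^2.
Starting point: (-3.6826, -0.8444), alpha = 0.01
Step 1: grad_x = 2*2*-3.6826 = -14.7304, grad_y = 2*8*-0.8444 = -13.5104
  x_1 = -3.6826 - 0.01*-14.7304 = -3.5353
  y_1 = -0.8444 - 0.01*-13.5104 = -0.7093
Step 2: grad_x = 2*2*-3.5353 = -14.1412, grad_y = 2*8*-0.7093 = -11.3487
  x_2 = -3.5353 - 0.01*-14.1412 = -3.3939
  y_2 = -0.7093 - 0.01*-11.3487 = -0.5958
Step 3: grad_x = 2*2*-3.3939 = -13.5755, grad_y = 2*8*-0.5958 = -9.5329
  x_3 = -3.3939 - 0.01*-13.5755 = -3.2581
  y_3 = -0.5958 - 0.01*-9.5329 = -0.5005
Step 4: grad_x = 2*2*-3.2581 = -13.0325, grad_y = 2*8*-0.5005 = -8.0077
  x_4 = -3.2581 - 0.01*-13.0325 = -3.1278
  y_4 = -0.5005 - 0.01*-8.0077 = -0.4204
Step 5: grad_x = 2*2*-3.1278 = -12.5112, grad_y = 2*8*-0.4204 = -6.7264
  x_5 = -3.1278 - 0.01*-12.5112 = -3.0027
  y_5 = -0.4204 - 0.01*-6.7264 = -0.3531
f(-3.0027, -0.3531) = 2*(-3.0027)^2 + 8*(-0.3531)^2 = 19.03


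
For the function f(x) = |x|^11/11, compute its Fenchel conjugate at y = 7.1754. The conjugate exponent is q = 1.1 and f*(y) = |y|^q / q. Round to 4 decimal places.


The conjugate exponent q satisfies 1/p + 1/q = 1.
p = 11, so q = 11/(11 - 1) = 1.1
|y|^q = 7.1754^1.1 = 8.7384
f*(7.1754) = 8.7384 / 1.1 = 7.944


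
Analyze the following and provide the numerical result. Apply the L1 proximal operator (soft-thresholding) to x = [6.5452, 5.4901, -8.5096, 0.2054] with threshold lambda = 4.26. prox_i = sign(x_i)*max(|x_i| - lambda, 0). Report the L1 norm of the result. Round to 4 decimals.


Soft-thresholding with lambda = 4.26:
prox(6.5452) = sign(6.5452)*max(|6.5452| - 4.26, 0) = 2.2852
prox(5.4901) = sign(5.4901)*max(|5.4901| - 4.26, 0) = 1.2301
prox(-8.5096) = sign(-8.5096)*max(|-8.5096| - 4.26, 0) = -4.2496
prox(0.2054) = sign(0.2054)*max(|0.2054| - 4.26, 0) = 0.0
prox(x) = [2.2852, 1.2301, -4.2496, 0.0]
||prox(x)||_1 = 2.2852 + 1.2301 + 4.2496 + 0.0 = 7.7649


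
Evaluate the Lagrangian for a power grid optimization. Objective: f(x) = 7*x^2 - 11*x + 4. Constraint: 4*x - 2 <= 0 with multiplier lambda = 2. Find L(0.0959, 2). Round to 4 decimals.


Step 1: Evaluate f(x).
f(0.0959) = 7*0.0959^2 - 11*0.0959 + 4 = 3.0095
Step 2: Evaluate g(x).
g(0.0959) = 4*0.0959 - 2 = -1.6164
Step 3: Compute Lagrangian.
L = 3.0095 + 2*-1.6164 = -0.2233


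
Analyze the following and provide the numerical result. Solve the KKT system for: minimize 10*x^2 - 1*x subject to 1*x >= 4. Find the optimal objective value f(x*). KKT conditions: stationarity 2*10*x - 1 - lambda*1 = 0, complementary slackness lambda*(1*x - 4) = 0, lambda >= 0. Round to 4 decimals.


Step 1: Try lambda = 0 (constraint inactive).
x_unc = 1/(2*10) = 0.05
Check: 1*0.05 = 0.05 < 4 -- violated!
Step 2: Constraint must be active: 1*x = 4
x* = 4/1 = 4.0
lambda = (2*10*4.0 - 1)/1 = 79.0
Step 3: Compute optimal value.
f(x*) = 10*4.0^2 - 1*4.0 = 156.0


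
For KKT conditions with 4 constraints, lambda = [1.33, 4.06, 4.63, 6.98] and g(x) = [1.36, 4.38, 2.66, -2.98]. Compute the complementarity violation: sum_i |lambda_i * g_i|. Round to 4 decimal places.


KKT complementary slackness check:
lambda_1 * g_1 = 1.33 * 1.36 = 1.8088
lambda_2 * g_2 = 4.06 * 4.38 = 17.7828
lambda_3 * g_3 = 4.63 * 2.66 = 12.3158
lambda_4 * g_4 = 6.98 * -2.98 = -20.8004
Total violation = 1.8088 + 17.7828 + 12.3158 + 20.8004 = 52.7078


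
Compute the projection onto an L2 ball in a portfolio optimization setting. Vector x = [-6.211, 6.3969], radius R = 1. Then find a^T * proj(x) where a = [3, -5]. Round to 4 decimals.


Step 1: Compute ||x|| (intermediates to 6 decimals).
||x|| = sqrt((-6.211)^2 + 6.3969^2) = 8.916101
Step 2: Project.
Since ||x|| > R, scale = R/||x|| = 1/8.916101 = 0.112157, proj(x) = scale * x
proj(x) = [-0.696607, 0.717457]
Step 3: Dot product.
a^T * proj(x) = 3*(-0.696607) - 5*0.717457 = -5.6771


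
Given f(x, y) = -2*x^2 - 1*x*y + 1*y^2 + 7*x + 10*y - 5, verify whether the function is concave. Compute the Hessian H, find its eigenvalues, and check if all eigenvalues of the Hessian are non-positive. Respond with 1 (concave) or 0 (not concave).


The Hessian of f(x,y) = -2*x^2 - 1*x*y + 1*y^2 + 7*x + 10*y - 5 is:
H = [[-4, -1], [-1, 2]]
Trace = -4 + 2 = -2
Determinant = -4*2 - (-1)^2 = -9
Discriminant = (-2)^2 - 4*-9 = 40.0
Eigenvalues: lambda_1 = -4.1623, lambda_2 = 2.1623
The function is not concave.

0


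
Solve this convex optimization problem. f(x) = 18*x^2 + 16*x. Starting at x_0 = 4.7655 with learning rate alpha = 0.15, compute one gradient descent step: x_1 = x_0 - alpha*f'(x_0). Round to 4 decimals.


We compute the gradient at x_0 and apply the update.
f'(x) = 36*x + 16
f'(4.7655) = 36*4.7655 + 16 = 187.558
x_1 = 4.7655 - 0.15*187.558 = -23.3682


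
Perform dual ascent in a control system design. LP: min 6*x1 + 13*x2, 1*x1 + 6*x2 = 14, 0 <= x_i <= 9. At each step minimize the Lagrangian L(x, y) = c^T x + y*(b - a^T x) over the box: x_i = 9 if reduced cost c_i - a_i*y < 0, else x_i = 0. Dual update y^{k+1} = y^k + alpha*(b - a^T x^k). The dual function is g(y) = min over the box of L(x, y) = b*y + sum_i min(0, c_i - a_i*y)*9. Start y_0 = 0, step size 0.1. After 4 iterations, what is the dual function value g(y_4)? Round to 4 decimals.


Dual ascent for LP: min 6*x1 + 13*x2, 1*x1 + 6*x2 = 14, 0 <= x_i <= 9
Step 1: y^k = 0.0, reduced costs: (6.0, 13.0)
  x^k = (0.0, 0.0), subgradient = b - a^T x = 14.0
  y^{k+1} = 0.0 + 0.1*14.0 = 1.4
Step 2: y^k = 1.4, reduced costs: (4.6, 4.6)
  x^k = (0.0, 0.0), subgradient = b - a^T x = 14.0
  y^{k+1} = 1.4 + 0.1*14.0 = 2.8
Step 3: y^k = 2.8, reduced costs: (3.2, -3.8)
  x^k = (0.0, 9.0), subgradient = b - a^T x = -40.0
  y^{k+1} = 2.8 + 0.1*-40.0 = -1.2
Step 4: y^k = -1.2, reduced costs: (7.2, 20.2)
  x^k = (0.0, 0.0), subgradient = b - a^T x = 14.0
  y^{k+1} = -1.2 + 0.1*14.0 = 0.2
Dual objective at y_4 = 0.2: reduced costs (5.8, 11.8), box minimizer x = (0.0, 0.0)
g(y_4) = b*y + (c1 - a1*y)*x1 + (c2 - a2*y)*x2 = 14*0.2 + 5.8*0.0 + 11.8*0.0 = 2.8 + 0.0 + 0.0 = 2.8


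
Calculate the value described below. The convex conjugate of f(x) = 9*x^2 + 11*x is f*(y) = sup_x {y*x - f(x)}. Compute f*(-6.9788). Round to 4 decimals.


f*(y) = sup_x {y*x - a*x^2 - b*x} = sup_x {(y-b)*x - a*x^2}
FOC: (y - b) - 2a*x = 0 => x* = (y - b)/(2a)
x* = (-6.9788 - 11)/(2*9) = -0.9988
f*(-6.9788) = (y-b)^2/(4a) = (-6.9788 - 11)^2/(4*9)
= 323.2372/36 = 8.9788


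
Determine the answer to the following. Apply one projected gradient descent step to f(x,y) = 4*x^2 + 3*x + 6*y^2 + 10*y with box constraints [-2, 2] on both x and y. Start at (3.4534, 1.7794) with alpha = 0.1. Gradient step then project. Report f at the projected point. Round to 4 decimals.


Step 1: Compute gradient at (3.4534, 1.7794).
grad_x = 2*4*3.4534 + 3 = 30.6272
grad_y = 2*6*1.7794 + 10 = 31.3528
Step 2: Gradient step.
x_raw = 3.4534 - 0.1*30.6272 = 0.3907
y_raw = 1.7794 - 0.1*31.3528 = -1.3559
Step 3: Project onto [-2, 2].
x_proj = clip(0.3907) = 0.3907
y_proj = clip(-1.3559) = -1.3559
Step 4: Evaluate f.
f(0.3907, -1.3559) = -0.7458


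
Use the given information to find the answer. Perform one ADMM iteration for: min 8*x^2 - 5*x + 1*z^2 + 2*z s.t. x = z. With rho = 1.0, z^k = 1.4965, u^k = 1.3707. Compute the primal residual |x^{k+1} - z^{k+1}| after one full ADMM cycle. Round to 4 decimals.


ADMM iteration with rho = 1.0, z^k = 1.4965, u^k = 1.3707
Step 1: x-update.
Minimize 8*x^2 - 5*x + (1.0/2)*(x - 1.4965 + 1.3707)^2
FOC: (2*8 + 1.0)*x = 5 + 1.0*(1.4965 - 1.3707)
x^{k+1} = 0.3015
Step 2: z-update.
Minimize 1*z^2 + 2*z + (1.0/2)*(0.3015 - z + 1.3707)^2
FOC: (2*1 + 1.0)*z = -2 + 1.0*(0.3015 + 1.3707)
z^{k+1} = -0.1093
Step 3: u-update.
u^{k+1} = 1.3707 + 0.3015 + 0.1093 = 1.7815
Step 4: Primal residual = |0.3015 + 0.1093| = 0.4108


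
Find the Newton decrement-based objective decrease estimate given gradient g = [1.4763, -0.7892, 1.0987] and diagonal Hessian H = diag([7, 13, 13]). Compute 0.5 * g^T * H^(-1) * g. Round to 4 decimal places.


Step 1: H is diagonal, so H^(-1) * g = [0.2109, -0.0607, 0.0845].
Step 2: g^T H^(-1) g = sum_i g_i^2 / H_ii
  = (1.4763)^2/7 + (-0.7892)^2/13 + (1.0987)^2/13
  = 0.3114 + 0.0479 + 0.0929 = 0.4521
Step 3: Objective decrease = 0.5 * g^T H^(-1) g = 0.2261


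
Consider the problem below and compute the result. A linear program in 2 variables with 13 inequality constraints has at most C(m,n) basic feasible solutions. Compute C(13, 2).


Each vertex corresponds to some choice of n active constraints out of m, so the number of vertices is at most C(m, n) = m! / (n!(m-n)!).
m = 13, n = 2
Numerator: 13 * 12
Denominator: 2! = 2
C(13, 2) = 78


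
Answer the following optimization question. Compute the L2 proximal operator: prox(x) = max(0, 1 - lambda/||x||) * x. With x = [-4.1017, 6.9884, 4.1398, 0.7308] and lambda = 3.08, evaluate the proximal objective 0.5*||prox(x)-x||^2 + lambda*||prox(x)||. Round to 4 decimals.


Step 1: Compute ||x||.
||x|| = 9.1287
Step 2: Compute scaling factor.
scale = max(0, 1 - 3.08/9.1287) = 0.6626
Step 3: prox(x) = [-2.7178, 4.6305, 2.743, 0.4842]
||prox(x)|| = 6.0487
Step 4: Proximal objective.
0.5*||prox-x||^2 = 4.7432
lambda*||prox|| = 18.63
Total = 23.3733


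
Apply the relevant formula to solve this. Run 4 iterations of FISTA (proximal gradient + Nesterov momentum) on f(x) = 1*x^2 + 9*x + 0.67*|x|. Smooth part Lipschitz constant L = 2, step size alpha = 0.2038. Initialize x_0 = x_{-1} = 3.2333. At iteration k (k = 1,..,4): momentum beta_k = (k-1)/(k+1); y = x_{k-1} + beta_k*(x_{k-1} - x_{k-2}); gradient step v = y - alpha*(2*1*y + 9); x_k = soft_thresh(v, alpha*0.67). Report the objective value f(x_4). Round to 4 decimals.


FISTA on f(x) = 1*x^2 + 9*x + 0.67*|x|
L = 2, alpha = 0.2038
Iteration 1: beta = 0.0, y = 3.2333 + 0.0*(3.2333 - 3.2333) = 3.2333
  grad(y) = 15.4666, v = y - alpha*grad = 0.0812
  prox(v) = soft_thresh(0.0812, 0.1365) = 0.0
Iteration 2: beta = 0.3333, y = 0.0 + 0.3333*(0.0 - 3.2333) = -1.0778
  grad(y) = 6.8445, v = y - alpha*grad = -2.4727
  prox(v) = soft_thresh(-2.4727, 0.1365) = -2.3361
Iteration 3: beta = 0.5, y = -2.3361 + 0.5*(-2.3361 - 0.0) = -3.5042
  grad(y) = 1.9916, v = y - alpha*grad = -3.9101
  prox(v) = soft_thresh(-3.9101, 0.1365) = -3.7735
Iteration 4: beta = 0.6, y = -3.7735 + 0.6*(-3.7735 + 2.3361) = -4.636
  grad(y) = -0.272, v = y - alpha*grad = -4.5806
  prox(v) = soft_thresh(-4.5806, 0.1365) = -4.444
f(x_4) = 1*(-4.444)^2 + 9*(-4.444) + 0.67*|-4.444| = -17.2694


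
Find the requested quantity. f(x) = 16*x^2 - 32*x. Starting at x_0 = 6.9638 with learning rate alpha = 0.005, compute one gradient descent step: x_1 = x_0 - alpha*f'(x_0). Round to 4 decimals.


We compute the gradient at x_0 and apply the update.
f'(x) = 32*x - 32
f'(6.9638) = 32*6.9638 - 32 = 190.8416
x_1 = 6.9638 - 0.005*190.8416 = 6.0096


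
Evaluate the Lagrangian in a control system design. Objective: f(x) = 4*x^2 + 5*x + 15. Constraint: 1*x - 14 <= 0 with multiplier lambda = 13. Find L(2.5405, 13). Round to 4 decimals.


Step 1: Evaluate f(x).
f(2.5405) = 4*2.5405^2 + 5*2.5405 + 15 = 53.5191
Step 2: Evaluate g(x).
g(2.5405) = 1*2.5405 - 14 = -11.4595
Step 3: Compute Lagrangian.
L = 53.5191 + 13*-11.4595 = -95.4544
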